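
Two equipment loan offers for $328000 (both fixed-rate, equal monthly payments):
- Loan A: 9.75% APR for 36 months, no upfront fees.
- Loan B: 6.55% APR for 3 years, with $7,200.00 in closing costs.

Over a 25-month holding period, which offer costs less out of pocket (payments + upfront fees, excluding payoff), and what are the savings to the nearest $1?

Loan B by $4,921

Loan A: at 9.75% the monthly rate is 0.0081250, so the payment is 328,000 × 0.0081250 / (1 − 1.0081250^−36) = $10,545.18.
Loan B: monthly rate = 6.55%/12 = 0.0054583; payment = 328,000 × 0.0054583 / (1 − (1+0.0054583)^−36) = $10,060.34.
Over 25 months: Loan A costs 25 × $10,545.18 = $263,629.50; Loan B costs 25 × $10,060.34 + $7,200.00 = $258,708.50.
Loan B is cheaper by $263,629.50 − $258,708.50 = $4,921.00.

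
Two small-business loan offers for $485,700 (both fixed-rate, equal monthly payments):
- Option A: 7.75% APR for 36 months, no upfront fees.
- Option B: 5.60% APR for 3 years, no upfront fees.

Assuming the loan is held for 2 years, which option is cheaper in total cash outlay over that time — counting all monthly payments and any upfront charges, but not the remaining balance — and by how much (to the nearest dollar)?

Option B by $11,425

Option A: at 7.75% the monthly rate is 0.0064583, so the payment is 485,700 × 0.0064583 / (1 − 1.0064583^−36) = $15,164.12.
Option B: at 5.60% the monthly rate is 0.0046667, so the payment is 485,700 × 0.0046667 / (1 − 1.0046667^−36) = $14,688.07.
Over 24 months: Option A costs 24 × $15,164.12 = $363,938.88; Option B costs 24 × $14,688.07 = $352,513.68.
Option B is cheaper by $363,938.88 − $352,513.68 = $11,425.20.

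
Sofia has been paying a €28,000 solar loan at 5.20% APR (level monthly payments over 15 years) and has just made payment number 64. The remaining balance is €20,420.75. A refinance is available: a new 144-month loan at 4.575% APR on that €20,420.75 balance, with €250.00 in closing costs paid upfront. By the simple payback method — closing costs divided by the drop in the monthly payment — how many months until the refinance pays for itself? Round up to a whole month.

Current payment = 28,000 × 5.2%/12 / (1 − (1+0.0043333)^−180) = €224.35.
Refinanced payment = 20,420.75 × 0.0038125 / (1 − (1+0.0038125)^−144) = €184.55.
Monthly savings = €224.35 − €184.55 = €39.80.
Break-even = €250.00 / €39.80 = 6.28 → 7 months.

7 months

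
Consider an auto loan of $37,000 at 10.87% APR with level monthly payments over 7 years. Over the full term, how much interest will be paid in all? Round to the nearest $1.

Monthly rate = 10.87%/12 = 0.0090583; payment = 37,000 × 0.0090583 / (1 − (1+0.0090583)^−84) = $631.00.
Total paid = 84 × $631.00 = $53,004.00; interest = $53,004.00 − $37,000 = $16,004.00.

$16,004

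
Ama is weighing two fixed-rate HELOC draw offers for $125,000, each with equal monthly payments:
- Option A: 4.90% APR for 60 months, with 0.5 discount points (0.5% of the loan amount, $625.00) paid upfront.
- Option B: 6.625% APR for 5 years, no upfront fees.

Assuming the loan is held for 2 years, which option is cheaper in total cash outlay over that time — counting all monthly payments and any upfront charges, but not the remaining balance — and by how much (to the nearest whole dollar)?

Option A by $1,773

Option A: monthly rate = 4.9%/12 = 0.0040833; payment = 125,000 × 0.0040833 / (1 − (1+0.0040833)^−60) = $2,353.18.
Option B: at 6.625% the monthly rate is 0.0055208, so the payment is 125,000 × 0.0055208 / (1 − 1.0055208^−60) = $2,453.09.
Over 24 months: Option A costs 24 × $2,353.18 + $625.00 = $57,101.32; Option B costs 24 × $2,453.09 = $58,874.16.
Option A is cheaper by $58,874.16 − $57,101.32 = $1,772.84.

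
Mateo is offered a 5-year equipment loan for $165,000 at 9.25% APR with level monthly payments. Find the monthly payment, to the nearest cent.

$3,445.18

At 9.25% the monthly rate is 0.0077083, so the payment is 165,000 × 0.0077083 / (1 − 1.0077083^−60) = $3,445.18.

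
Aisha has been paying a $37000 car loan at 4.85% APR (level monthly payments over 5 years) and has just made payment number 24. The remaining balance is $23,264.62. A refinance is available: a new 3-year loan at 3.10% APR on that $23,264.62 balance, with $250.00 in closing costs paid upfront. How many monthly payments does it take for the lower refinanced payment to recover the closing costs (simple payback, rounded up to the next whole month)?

14 months

Current payment = 37,000 × 4.85%/12 / (1 − (1+0.0040417)^−60) = $695.70.
Refinanced payment = 23,264.62 × 0.0025833 / (1 − (1+0.0025833)^−36) = $677.59.
Monthly savings = $695.70 − $677.59 = $18.11.
Break-even = $250.00 / $18.11 = 13.80 → 14 months.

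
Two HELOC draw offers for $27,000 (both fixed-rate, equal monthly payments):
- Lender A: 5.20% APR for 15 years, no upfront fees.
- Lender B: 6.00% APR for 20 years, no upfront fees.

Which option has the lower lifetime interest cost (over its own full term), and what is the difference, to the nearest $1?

Lender A: at 5.20% the monthly rate is 0.0043333, so the payment is 27,000 × 0.0043333 / (1 − 1.0043333^−180) = $216.34.
Total interest on Lender A = 180 × $216.34 − $27,000 = $11,941.20.
Lender B: monthly rate = 6%/12 = 0.0050000; payment = 27,000 × 0.0050000 / (1 − (1+0.0050000)^−240) = $193.44.
Total interest on Lender B = 240 × $193.44 − $27,000 = $19,425.60.
Lender A is lower by $7,484.40.

Lender A by $7,484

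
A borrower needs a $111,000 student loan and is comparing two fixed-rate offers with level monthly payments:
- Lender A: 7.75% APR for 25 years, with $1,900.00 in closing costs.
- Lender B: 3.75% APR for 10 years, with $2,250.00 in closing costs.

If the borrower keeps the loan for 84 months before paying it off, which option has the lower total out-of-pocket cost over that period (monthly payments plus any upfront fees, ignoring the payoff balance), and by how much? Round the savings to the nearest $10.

Lender A: at 7.75% the monthly rate is 0.0064583, so the payment is 111,000 × 0.0064583 / (1 − 1.0064583^−300) = $838.41.
Lender B: at 3.75% the monthly rate is 0.0031250, so the payment is 111,000 × 0.0031250 / (1 − 1.0031250^−120) = $1,110.68.
Over 84 months: Lender A costs 84 × $838.41 + $1,900.00 = $72,326.44; Lender B costs 84 × $1,110.68 + $2,250.00 = $95,547.12.
Lender A is cheaper by $95,547.12 − $72,326.44 = $23,220.68.

Lender A by $23,220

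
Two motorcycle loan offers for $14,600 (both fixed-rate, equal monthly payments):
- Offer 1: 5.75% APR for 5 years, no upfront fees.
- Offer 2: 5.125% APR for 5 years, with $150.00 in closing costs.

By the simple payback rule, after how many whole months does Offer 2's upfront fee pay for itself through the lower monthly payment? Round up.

Offer 1: at 5.75% the monthly rate is 0.0047917, so the payment is 14,600 × 0.0047917 / (1 − 1.0047917^−60) = $280.56.
Offer 2: monthly rate = 5.125%/12 = 0.0042708; payment = 14,600 × 0.0042708 / (1 − (1+0.0042708)^−60) = $276.36.
Monthly savings = $280.56 − $276.36 = $4.20.
Break-even = $150.00 / $4.20 = 35.71 → 36 months.

36 months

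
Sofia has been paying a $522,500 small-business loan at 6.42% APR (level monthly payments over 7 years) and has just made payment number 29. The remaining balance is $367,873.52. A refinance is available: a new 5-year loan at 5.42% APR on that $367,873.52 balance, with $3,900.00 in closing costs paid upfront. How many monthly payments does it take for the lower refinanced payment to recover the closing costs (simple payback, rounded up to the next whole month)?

Current payment = 522,500 × 6.42%/12 / (1 − (1+0.0053500)^−84) = $7,738.61.
Refinanced payment = 367,873.52 × 0.0045167 / (1 − (1+0.0045167)^−60) = $7,013.24.
Monthly savings = $7,738.61 − $7,013.24 = $725.37.
Break-even = $3,900.00 / $725.37 = 5.38 → 6 months.

6 months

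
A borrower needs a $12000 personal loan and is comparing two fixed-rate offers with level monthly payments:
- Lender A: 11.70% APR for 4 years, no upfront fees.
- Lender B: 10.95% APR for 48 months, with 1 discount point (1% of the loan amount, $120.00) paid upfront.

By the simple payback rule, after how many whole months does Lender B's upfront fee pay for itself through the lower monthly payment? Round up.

Lender A: monthly rate = 11.7%/12 = 0.0097500; payment = 12,000 × 0.0097500 / (1 − (1+0.0097500)^−48) = $314.24.
Lender B: at 10.95% the monthly rate is 0.0091250, so the payment is 12,000 × 0.0091250 / (1 − 1.0091250^−48) = $309.85.
Monthly savings = $314.24 − $309.85 = $4.39.
Break-even = $120.00 / $4.39 = 27.33 → 28 months.

28 months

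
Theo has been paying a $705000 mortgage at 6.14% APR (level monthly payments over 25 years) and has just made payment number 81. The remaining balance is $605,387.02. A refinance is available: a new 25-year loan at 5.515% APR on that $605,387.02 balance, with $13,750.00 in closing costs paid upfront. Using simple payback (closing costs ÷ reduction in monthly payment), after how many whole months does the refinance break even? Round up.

16 months

Current payment = 705,000 × 6.14%/12 / (1 − (1+0.0051167)^−300) = $4,602.85.
Refinanced payment = 605,387.02 × 0.0045958 / (1 − (1+0.0045958)^−300) = $3,723.03.
Monthly savings = $4,602.85 − $3,723.03 = $879.82.
Break-even = $13,750.00 / $879.82 = 15.63 → 16 months.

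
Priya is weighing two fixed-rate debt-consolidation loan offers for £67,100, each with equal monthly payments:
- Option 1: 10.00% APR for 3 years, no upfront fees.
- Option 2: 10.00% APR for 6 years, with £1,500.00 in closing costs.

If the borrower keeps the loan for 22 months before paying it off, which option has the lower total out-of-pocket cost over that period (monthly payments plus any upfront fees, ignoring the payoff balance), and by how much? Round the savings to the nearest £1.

Option 2 by £18,785

Option 1: at 10.00% the monthly rate is 0.0083333, so the payment is 67,100 × 0.0083333 / (1 − 1.0083333^−36) = £2,165.13.
Option 2: monthly rate = 10%/12 = 0.0083333; payment = 67,100 × 0.0083333 / (1 − (1+0.0083333)^−72) = £1,243.08.
Over 22 months: Option 1 costs 22 × £2,165.13 = £47,632.86; Option 2 costs 22 × £1,243.08 + £1,500.00 = £28,847.76.
Option 2 is cheaper by £47,632.86 − £28,847.76 = £18,785.10.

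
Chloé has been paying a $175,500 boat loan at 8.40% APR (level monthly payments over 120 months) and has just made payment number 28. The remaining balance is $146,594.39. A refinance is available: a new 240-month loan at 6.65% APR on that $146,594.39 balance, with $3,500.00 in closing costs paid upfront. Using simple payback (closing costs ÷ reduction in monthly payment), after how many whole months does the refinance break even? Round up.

4 months

Current payment = 175,500 × 8.4%/12 / (1 − (1+0.0070000)^−120) = $2,166.57.
Refinanced payment = 146,594.39 × 0.0055417 / (1 − (1+0.0055417)^−240) = $1,105.95.
Monthly savings = $2,166.57 − $1,105.95 = $1,060.62.
Break-even = $3,500.00 / $1,060.62 = 3.30 → 4 months.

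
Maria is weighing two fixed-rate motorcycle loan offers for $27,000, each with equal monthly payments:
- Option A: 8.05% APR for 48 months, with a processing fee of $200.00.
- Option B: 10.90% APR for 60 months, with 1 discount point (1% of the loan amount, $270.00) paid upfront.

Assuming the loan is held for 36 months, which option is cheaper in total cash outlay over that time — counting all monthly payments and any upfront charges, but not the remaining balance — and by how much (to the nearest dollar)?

Option B by $2,597

Option A: at 8.05% the monthly rate is 0.0067083, so the payment is 27,000 × 0.0067083 / (1 − 1.0067083^−48) = $659.78.
Option B: monthly rate = 10.9%/12 = 0.0090833; payment = 27,000 × 0.0090833 / (1 − (1+0.0090833)^−60) = $585.70.
Over 36 months: Option A costs 36 × $659.78 + $200.00 = $23,952.08; Option B costs 36 × $585.70 + $270.00 = $21,355.20.
Option B is cheaper by $23,952.08 − $21,355.20 = $2,596.88.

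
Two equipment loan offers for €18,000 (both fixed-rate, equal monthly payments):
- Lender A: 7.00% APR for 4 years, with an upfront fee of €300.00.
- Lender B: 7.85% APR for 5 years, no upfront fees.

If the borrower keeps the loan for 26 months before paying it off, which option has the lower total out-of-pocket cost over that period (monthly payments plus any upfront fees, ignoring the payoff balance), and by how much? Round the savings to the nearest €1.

Lender B by €2,051

Lender A: monthly rate = 7%/12 = 0.0058333; payment = 18,000 × 0.0058333 / (1 − (1+0.0058333)^−48) = €431.03.
Lender B: at 7.85% the monthly rate is 0.0065417, so the payment is 18,000 × 0.0065417 / (1 − 1.0065417^−60) = €363.68.
Over 26 months: Lender A costs 26 × €431.03 + €300.00 = €11,506.78; Lender B costs 26 × €363.68 = €9,455.68.
Lender B is cheaper by €11,506.78 − €9,455.68 = €2,051.10.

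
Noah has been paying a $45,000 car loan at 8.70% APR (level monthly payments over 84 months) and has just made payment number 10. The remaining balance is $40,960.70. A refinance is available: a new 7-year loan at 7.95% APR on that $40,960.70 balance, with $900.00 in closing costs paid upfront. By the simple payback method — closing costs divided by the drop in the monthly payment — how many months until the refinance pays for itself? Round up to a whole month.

12 months

Current payment = 45,000 × 8.7%/12 / (1 − (1+0.0072500)^−84) = $717.18.
Refinanced payment = 40,960.70 × 0.0066250 / (1 − (1+0.0066250)^−84) = $637.40.
Monthly savings = $717.18 − $637.40 = $79.78.
Break-even = $900.00 / $79.78 = 11.28 → 12 months.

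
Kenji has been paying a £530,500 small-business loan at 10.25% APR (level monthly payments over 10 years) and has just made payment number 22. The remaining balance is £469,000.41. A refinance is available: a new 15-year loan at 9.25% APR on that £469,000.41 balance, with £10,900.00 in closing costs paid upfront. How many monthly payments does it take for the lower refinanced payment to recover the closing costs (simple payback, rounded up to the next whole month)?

Current payment = 530,500 × 10.25%/12 / (1 − (1+0.0085417)^−120) = £7,084.24.
Refinanced payment = 469,000.41 × 0.0077083 / (1 − (1+0.0077083)^−180) = £4,826.92.
Monthly savings = £7,084.24 − £4,826.92 = £2,257.32.
Break-even = £10,900.00 / £2,257.32 = 4.83 → 5 months.

5 months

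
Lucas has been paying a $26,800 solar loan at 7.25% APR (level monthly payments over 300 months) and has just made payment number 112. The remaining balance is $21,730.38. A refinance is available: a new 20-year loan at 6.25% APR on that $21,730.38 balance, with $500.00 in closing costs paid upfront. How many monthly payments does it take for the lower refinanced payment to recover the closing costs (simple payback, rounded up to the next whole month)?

Current payment = 26,800 × 7.25%/12 / (1 − (1+0.0060417)^−300) = $193.71.
Refinanced payment = 21,730.38 × 0.0052083 / (1 − (1+0.0052083)^−240) = $158.83.
Monthly savings = $193.71 − $158.83 = $34.88.
Break-even = $500.00 / $34.88 = 14.33 → 15 months.

15 months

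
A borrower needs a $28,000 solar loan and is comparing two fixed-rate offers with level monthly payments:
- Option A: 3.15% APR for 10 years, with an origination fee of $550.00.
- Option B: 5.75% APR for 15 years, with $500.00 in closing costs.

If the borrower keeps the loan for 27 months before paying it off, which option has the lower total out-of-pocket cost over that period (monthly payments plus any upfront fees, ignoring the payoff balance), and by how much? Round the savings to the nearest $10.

Option B by $1,120

Option A: monthly rate = 3.15%/12 = 0.0026250; payment = 28,000 × 0.0026250 / (1 − (1+0.0026250)^−120) = $272.31.
Option B: at 5.75% the monthly rate is 0.0047917, so the payment is 28,000 × 0.0047917 / (1 − 1.0047917^−180) = $232.51.
Over 27 months: Option A costs 27 × $272.31 + $550.00 = $7,902.37; Option B costs 27 × $232.51 + $500.00 = $6,777.77.
Option B is cheaper by $7,902.37 − $6,777.77 = $1,124.60.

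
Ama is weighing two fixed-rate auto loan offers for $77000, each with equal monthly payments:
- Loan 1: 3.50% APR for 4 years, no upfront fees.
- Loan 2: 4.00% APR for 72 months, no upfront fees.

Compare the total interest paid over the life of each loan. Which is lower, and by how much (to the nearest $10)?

Loan 1: monthly rate = 3.5%/12 = 0.0029167; payment = 77,000 × 0.0029167 / (1 − (1+0.0029167)^−48) = $1,721.41.
Total interest on Loan 1 = 48 × $1,721.41 − $77,000 = $5,627.68.
Loan 2: at 4.00% the monthly rate is 0.0033333, so the payment is 77,000 × 0.0033333 / (1 − 1.0033333^−72) = $1,204.68.
Total interest on Loan 2 = 72 × $1,204.68 − $77,000 = $9,736.96.
Loan 1 is lower by $4,109.28.

Loan 1 by $4,110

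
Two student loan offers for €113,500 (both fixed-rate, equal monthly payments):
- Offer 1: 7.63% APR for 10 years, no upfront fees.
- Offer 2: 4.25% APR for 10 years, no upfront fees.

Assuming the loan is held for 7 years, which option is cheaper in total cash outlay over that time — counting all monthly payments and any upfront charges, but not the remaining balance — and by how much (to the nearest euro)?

Offer 1: monthly rate = 7.63%/12 = 0.0063583; payment = 113,500 × 0.0063583 / (1 − (1+0.0063583)^−120) = €1,354.98.
Offer 2: monthly rate = 4.25%/12 = 0.0035417; payment = 113,500 × 0.0035417 / (1 − (1+0.0035417)^−120) = €1,162.67.
Over 84 months: Offer 1 costs 84 × €1,354.98 = €113,818.32; Offer 2 costs 84 × €1,162.67 = €97,664.28.
Offer 2 is cheaper by €113,818.32 − €97,664.28 = €16,154.04.

Offer 2 by €16,154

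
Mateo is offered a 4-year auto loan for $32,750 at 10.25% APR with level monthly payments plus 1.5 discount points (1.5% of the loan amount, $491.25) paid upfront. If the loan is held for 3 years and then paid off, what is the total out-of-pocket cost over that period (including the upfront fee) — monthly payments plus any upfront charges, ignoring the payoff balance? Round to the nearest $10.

$30,540

Monthly rate = 10.25%/12 = 0.0085417; payment = 32,750 × 0.0085417 / (1 − (1+0.0085417)^−48) = $834.56.
Total outlay = 36 × $834.56 + $491.25 = $30,535.41.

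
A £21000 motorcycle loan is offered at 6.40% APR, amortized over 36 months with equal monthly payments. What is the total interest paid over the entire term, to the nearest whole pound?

Monthly rate = 6.4%/12 = 0.0053333; payment = 21,000 × 0.0053333 / (1 − (1+0.0053333)^−36) = £642.67.
Total paid = 36 × £642.67 = £23,136.12; interest = £23,136.12 − £21,000 = £2,136.12.

£2,136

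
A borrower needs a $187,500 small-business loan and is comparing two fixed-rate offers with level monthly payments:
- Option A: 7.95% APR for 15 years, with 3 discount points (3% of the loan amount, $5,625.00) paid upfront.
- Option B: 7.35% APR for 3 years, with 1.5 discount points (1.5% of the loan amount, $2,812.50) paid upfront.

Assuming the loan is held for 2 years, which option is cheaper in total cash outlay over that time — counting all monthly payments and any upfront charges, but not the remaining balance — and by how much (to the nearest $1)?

Option A by $93,981

Option A: monthly rate = 7.95%/12 = 0.0066250; payment = 187,500 × 0.0066250 / (1 − (1+0.0066250)^−180) = $1,786.44.
Option B: at 7.35% the monthly rate is 0.0061250, so the payment is 187,500 × 0.0061250 / (1 − 1.0061250^−36) = $5,819.51.
Over 24 months: Option A costs 24 × $1,786.44 + $5,625.00 = $48,499.56; Option B costs 24 × $5,819.51 + $2,812.50 = $142,480.74.
Option A is cheaper by $142,480.74 − $48,499.56 = $93,981.18.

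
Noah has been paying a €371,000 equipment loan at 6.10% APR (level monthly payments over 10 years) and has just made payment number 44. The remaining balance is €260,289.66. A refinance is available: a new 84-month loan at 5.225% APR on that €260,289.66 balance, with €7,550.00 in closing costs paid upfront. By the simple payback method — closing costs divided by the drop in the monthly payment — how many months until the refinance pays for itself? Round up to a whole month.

Current payment = 371,000 × 6.1%/12 / (1 − (1+0.0050833)^−120) = €4,137.52.
Refinanced payment = 260,289.66 × 0.0043542 / (1 − (1+0.0043542)^−84) = €3,706.49.
Monthly savings = €4,137.52 − €3,706.49 = €431.03.
Break-even = €7,550.00 / €431.03 = 17.52 → 18 months.

18 months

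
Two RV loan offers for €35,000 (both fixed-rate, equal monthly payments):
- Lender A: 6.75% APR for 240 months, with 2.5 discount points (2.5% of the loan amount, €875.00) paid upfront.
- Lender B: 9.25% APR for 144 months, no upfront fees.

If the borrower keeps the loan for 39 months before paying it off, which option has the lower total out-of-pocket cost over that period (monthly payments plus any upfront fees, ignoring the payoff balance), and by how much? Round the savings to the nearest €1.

Lender A: at 6.75% the monthly rate is 0.0056250, so the payment is 35,000 × 0.0056250 / (1 − 1.0056250^−240) = €266.13.
Lender B: at 9.25% the monthly rate is 0.0077083, so the payment is 35,000 × 0.0077083 / (1 − 1.0077083^−144) = €403.25.
Over 39 months: Lender A costs 39 × €266.13 + €875.00 = €11,254.07; Lender B costs 39 × €403.25 = €15,726.75.
Lender A is cheaper by €15,726.75 − €11,254.07 = €4,472.68.

Lender A by €4,473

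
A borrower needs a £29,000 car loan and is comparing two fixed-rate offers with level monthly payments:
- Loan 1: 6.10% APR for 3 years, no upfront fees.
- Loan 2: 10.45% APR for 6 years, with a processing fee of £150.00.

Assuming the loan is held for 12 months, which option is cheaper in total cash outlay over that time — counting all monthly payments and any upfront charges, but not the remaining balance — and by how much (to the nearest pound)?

Loan 2 by £3,926

Loan 1: at 6.10% the monthly rate is 0.0050833, so the payment is 29,000 × 0.0050833 / (1 − 1.0050833^−36) = £883.55.
Loan 2: monthly rate = 10.45%/12 = 0.0087083; payment = 29,000 × 0.0087083 / (1 − (1+0.0087083)^−72) = £543.85.
Over 12 months: Loan 1 costs 12 × £883.55 = £10,602.60; Loan 2 costs 12 × £543.85 + £150.00 = £6,676.20.
Loan 2 is cheaper by £10,602.60 − £6,676.20 = £3,926.40.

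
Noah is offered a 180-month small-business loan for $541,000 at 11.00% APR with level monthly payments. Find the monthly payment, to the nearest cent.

$6,148.99

At 11.00% the monthly rate is 0.0091667, so the payment is 541,000 × 0.0091667 / (1 − 1.0091667^−180) = $6,148.99.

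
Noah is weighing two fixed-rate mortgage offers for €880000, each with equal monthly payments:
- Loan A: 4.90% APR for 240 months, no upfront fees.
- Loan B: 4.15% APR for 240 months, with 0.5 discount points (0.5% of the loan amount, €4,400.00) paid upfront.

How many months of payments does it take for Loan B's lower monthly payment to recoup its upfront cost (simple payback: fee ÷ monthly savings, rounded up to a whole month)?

Loan A: at 4.90% the monthly rate is 0.0040833, so the payment is 880,000 × 0.0040833 / (1 − 1.0040833^−240) = €5,759.11.
Loan B: at 4.15% the monthly rate is 0.0034583, so the payment is 880,000 × 0.0034583 / (1 − 1.0034583^−240) = €5,402.44.
Monthly savings = €5,759.11 − €5,402.44 = €356.67.
Break-even = €4,400.00 / €356.67 = 12.34 → 13 months.

13 months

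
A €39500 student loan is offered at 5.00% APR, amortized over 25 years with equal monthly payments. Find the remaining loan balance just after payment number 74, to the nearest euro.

€33,765

With monthly rate i = 5%/12 = 0.0041667, the balance after k of n payments is P · [(1+i)^n − (1+i)^k] / [(1+i)^n − 1].
(1+0.0041667)^300 = 3.48129045 and (1+0.0041667)^74 = 1.36028298, so the balance is 39,500 × (3.48129045 − 1.36028298) / (3.48129045 − 1) = €33,764.61.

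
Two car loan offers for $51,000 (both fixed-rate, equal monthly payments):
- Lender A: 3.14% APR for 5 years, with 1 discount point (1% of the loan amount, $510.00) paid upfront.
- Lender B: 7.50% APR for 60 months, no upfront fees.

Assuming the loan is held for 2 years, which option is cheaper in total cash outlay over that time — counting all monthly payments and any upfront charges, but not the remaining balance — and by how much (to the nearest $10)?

Lender A by $1,950

Lender A: at 3.14% the monthly rate is 0.0026167, so the payment is 51,000 × 0.0026167 / (1 − 1.0026167^−60) = $919.58.
Lender B: monthly rate = 7.5%/12 = 0.0062500; payment = 51,000 × 0.0062500 / (1 − (1+0.0062500)^−60) = $1,021.94.
Over 24 months: Lender A costs 24 × $919.58 + $510.00 = $22,579.92; Lender B costs 24 × $1,021.94 = $24,526.56.
Lender A is cheaper by $24,526.56 − $22,579.92 = $1,946.64.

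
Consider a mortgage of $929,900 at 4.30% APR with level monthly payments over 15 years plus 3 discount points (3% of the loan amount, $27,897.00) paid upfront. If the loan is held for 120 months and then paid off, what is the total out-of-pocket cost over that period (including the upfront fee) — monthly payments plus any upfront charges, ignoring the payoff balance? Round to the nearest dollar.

Monthly rate = 4.3%/12 = 0.0035833; payment = 929,900 × 0.0035833 / (1 − (1+0.0035833)^−180) = $7,018.99.
Total outlay = 120 × $7,018.99 + $27,897.00 = $870,175.80.

$870,176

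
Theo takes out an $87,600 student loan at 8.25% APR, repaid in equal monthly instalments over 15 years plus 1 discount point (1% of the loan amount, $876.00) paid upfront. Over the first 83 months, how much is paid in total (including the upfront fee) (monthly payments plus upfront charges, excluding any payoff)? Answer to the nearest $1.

$71,413

Monthly rate = 8.25%/12 = 0.0068750; payment = 87,600 × 0.0068750 / (1 − (1+0.0068750)^−180) = $849.84.
Total outlay = 83 × $849.84 + $876.00 = $71,412.72.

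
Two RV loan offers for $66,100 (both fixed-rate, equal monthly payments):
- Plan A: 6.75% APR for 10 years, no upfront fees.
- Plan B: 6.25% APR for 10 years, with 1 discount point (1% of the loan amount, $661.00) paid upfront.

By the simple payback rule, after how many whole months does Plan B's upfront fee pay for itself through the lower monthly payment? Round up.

Plan A: at 6.75% the monthly rate is 0.0056250, so the payment is 66,100 × 0.0056250 / (1 − 1.0056250^−120) = $758.99.
Plan B: monthly rate = 6.25%/12 = 0.0052083; payment = 66,100 × 0.0052083 / (1 − (1+0.0052083)^−120) = $742.17.
Monthly savings = $758.99 − $742.17 = $16.82.
Break-even = $661.00 / $16.82 = 39.30 → 40 months.

40 months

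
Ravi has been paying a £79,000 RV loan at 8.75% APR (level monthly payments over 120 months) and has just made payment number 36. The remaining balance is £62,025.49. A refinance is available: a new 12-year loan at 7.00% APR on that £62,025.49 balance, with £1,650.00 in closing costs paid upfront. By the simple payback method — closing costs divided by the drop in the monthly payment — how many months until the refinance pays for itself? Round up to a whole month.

Current payment = 79,000 × 8.75%/12 / (1 − (1+0.0072917)^−120) = £990.08.
Refinanced payment = 62,025.49 × 0.0058333 / (1 − (1+0.0058333)^−144) = £637.86.
Monthly savings = £990.08 − £637.86 = £352.22.
Break-even = £1,650.00 / £352.22 = 4.68 → 5 months.

5 months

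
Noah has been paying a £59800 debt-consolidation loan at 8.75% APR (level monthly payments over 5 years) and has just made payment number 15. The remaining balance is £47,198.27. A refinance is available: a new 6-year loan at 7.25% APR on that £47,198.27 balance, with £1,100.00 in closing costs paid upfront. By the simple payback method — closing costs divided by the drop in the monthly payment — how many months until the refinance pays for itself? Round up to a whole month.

3 months

Current payment = 59,800 × 8.75%/12 / (1 − (1+0.0072917)^−60) = £1,234.11.
Refinanced payment = 47,198.27 × 0.0060417 / (1 − (1+0.0060417)^−72) = £810.36.
Monthly savings = £1,234.11 − £810.36 = £423.75.
Break-even = £1,100.00 / £423.75 = 2.60 → 3 months.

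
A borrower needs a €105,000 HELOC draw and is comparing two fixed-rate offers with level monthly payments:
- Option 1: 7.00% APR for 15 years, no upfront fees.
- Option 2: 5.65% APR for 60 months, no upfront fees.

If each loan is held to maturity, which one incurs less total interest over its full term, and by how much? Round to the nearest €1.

Option 2 by €49,105

Option 1: at 7.00% the monthly rate is 0.0058333, so the payment is 105,000 × 0.0058333 / (1 − 1.0058333^−180) = €943.77.
Total interest on Option 1 = 180 × €943.77 − €105,000 = €64,878.60.
Option 2: at 5.65% the monthly rate is 0.0047083, so the payment is 105,000 × 0.0047083 / (1 − 1.0047083^−60) = €2,012.90.
Total interest on Option 2 = 60 × €2,012.90 − €105,000 = €15,774.00.
Option 2 is lower by €49,104.60.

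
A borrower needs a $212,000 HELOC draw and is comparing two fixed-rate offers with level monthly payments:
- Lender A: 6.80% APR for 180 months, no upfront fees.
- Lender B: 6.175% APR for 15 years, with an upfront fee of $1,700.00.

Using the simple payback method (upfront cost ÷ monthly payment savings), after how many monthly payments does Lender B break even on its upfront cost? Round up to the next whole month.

Lender A: at 6.80% the monthly rate is 0.0056667, so the payment is 212,000 × 0.0056667 / (1 − 1.0056667^−180) = $1,881.89.
Lender B: monthly rate = 6.175%/12 = 0.0051458; payment = 212,000 × 0.0051458 / (1 − (1+0.0051458)^−180) = $1,809.08.
Monthly savings = $1,881.89 − $1,809.08 = $72.81.
Break-even = $1,700.00 / $72.81 = 23.35 → 24 months.

24 months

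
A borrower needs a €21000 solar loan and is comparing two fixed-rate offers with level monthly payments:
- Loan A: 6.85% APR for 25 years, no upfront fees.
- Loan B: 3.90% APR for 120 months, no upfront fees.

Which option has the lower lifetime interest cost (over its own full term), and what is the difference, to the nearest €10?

Loan A: at 6.85% the monthly rate is 0.0057083, so the payment is 21,000 × 0.0057083 / (1 − 1.0057083^−300) = €146.42.
Total interest on Loan A = 300 × €146.42 − €21,000 = €22,926.00.
Loan B: monthly rate = 3.9%/12 = 0.0032500; payment = 21,000 × 0.0032500 / (1 − (1+0.0032500)^−120) = €211.62.
Total interest on Loan B = 120 × €211.62 − €21,000 = €4,394.40.
Loan B is lower by €18,531.60.

Loan B by €18,530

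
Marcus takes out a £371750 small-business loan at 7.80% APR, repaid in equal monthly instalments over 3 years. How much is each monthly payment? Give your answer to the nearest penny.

Monthly rate = 7.8%/12 = 0.0065000; payment = 371,750 × 0.0065000 / (1 − (1+0.0065000)^−36) = £11,615.03.

£11,615.03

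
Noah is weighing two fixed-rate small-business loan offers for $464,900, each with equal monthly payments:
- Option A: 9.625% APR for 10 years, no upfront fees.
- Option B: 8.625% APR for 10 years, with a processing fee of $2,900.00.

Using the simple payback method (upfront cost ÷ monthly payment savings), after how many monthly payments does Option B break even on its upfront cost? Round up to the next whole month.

12 months

Option A: at 9.625% the monthly rate is 0.0080208, so the payment is 464,900 × 0.0080208 / (1 − 1.0080208^−120) = $6,047.56.
Option B: monthly rate = 8.625%/12 = 0.0071875; payment = 464,900 × 0.0071875 / (1 − (1+0.0071875)^−120) = $5,795.22.
Monthly savings = $6,047.56 − $5,795.22 = $252.34.
Break-even = $2,900.00 / $252.34 = 11.49 → 12 months.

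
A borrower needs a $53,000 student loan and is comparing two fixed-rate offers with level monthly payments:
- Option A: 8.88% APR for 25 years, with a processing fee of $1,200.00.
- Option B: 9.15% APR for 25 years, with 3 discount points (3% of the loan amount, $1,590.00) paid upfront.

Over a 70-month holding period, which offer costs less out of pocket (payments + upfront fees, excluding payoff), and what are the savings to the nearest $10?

Option A by $1,080

Option A: monthly rate = 8.88%/12 = 0.0074000; payment = 53,000 × 0.0074000 / (1 − (1+0.0074000)^−300) = $440.43.
Option B: at 9.15% the monthly rate is 0.0076250, so the payment is 53,000 × 0.0076250 / (1 − 1.0076250^−300) = $450.23.
Over 70 months: Option A costs 70 × $440.43 + $1,200.00 = $32,030.10; Option B costs 70 × $450.23 + $1,590.00 = $33,106.10.
Option A is cheaper by $33,106.10 − $32,030.10 = $1,076.00.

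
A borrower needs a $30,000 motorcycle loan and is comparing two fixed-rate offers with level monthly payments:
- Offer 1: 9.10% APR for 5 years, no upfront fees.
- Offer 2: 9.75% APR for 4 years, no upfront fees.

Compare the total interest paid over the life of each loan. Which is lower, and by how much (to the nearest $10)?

Offer 1: monthly rate = 9.1%/12 = 0.0075833; payment = 30,000 × 0.0075833 / (1 − (1+0.0075833)^−60) = $624.21.
Total interest on Offer 1 = 60 × $624.21 − $30,000 = $7,452.60.
Offer 2: at 9.75% the monthly rate is 0.0081250, so the payment is 30,000 × 0.0081250 / (1 − 1.0081250^−48) = $757.28.
Total interest on Offer 2 = 48 × $757.28 − $30,000 = $6,349.44.
Offer 2 is lower by $1,103.16.

Offer 2 by $1,100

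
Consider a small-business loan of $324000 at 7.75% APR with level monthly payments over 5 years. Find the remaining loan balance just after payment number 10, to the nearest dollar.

$278,304

With monthly rate i = 7.75%/12 = 0.0064583, the balance after k of n payments is P · [(1+i)^n − (1+i)^k] / [(1+i)^n − 1].
(1+0.0064583)^60 = 1.47145846 and (1+0.0064583)^10 = 1.06649298, so the balance is 324,000 × (1.47145846 − 1.06649298) / (1.47145846 − 1) = $278,304.09.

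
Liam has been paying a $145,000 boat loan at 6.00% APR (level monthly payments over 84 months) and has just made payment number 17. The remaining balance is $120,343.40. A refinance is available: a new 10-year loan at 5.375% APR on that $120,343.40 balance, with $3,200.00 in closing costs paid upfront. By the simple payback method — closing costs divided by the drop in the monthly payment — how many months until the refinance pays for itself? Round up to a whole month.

Current payment = 145,000 × 6%/12 / (1 − (1+0.0050000)^−84) = $2,118.24.
Refinanced payment = 120,343.40 × 0.0044792 / (1 − (1+0.0044792)^−120) = $1,298.60.
Monthly savings = $2,118.24 − $1,298.60 = $819.64.
Break-even = $3,200.00 / $819.64 = 3.90 → 4 months.

4 months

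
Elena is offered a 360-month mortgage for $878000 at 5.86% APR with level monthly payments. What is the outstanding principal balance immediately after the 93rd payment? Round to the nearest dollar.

With monthly rate i = 5.86%/12 = 0.0048833, the balance after k of n payments is P · [(1+i)^n − (1+i)^k] / [(1+i)^n − 1].
(1+0.0048833)^360 = 5.77605817 and (1+0.0048833)^93 = 1.57309452, so the balance is 878,000 × (5.77605817 − 1.57309452) / (5.77605817 − 1) = $772,645.97.

$772,646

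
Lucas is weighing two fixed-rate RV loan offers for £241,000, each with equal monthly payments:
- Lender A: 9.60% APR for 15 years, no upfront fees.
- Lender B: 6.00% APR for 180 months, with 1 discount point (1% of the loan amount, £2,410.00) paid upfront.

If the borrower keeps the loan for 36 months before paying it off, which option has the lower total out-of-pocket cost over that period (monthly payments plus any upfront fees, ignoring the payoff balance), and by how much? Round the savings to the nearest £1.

Lender B by £15,498

Lender A: at 9.60% the monthly rate is 0.0080000, so the payment is 241,000 × 0.0080000 / (1 − 1.0080000^−180) = £2,531.14.
Lender B: monthly rate = 6%/12 = 0.0050000; payment = 241,000 × 0.0050000 / (1 − (1+0.0050000)^−180) = £2,033.69.
Over 36 months: Lender A costs 36 × £2,531.14 = £91,121.04; Lender B costs 36 × £2,033.69 + £2,410.00 = £75,622.84.
Lender B is cheaper by £91,121.04 − £75,622.84 = £15,498.20.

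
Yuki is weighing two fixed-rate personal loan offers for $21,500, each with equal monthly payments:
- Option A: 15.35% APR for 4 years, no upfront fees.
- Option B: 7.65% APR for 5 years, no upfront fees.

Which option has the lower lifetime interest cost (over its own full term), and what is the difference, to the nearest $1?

Option A: monthly rate = 15.35%/12 = 0.0127917; payment = 21,500 × 0.0127917 / (1 − (1+0.0127917)^−48) = $602.18.
Total interest on Option A = 48 × $602.18 − $21,500 = $7,404.64.
Option B: at 7.65% the monthly rate is 0.0063750, so the payment is 21,500 × 0.0063750 / (1 − 1.0063750^−60) = $432.35.
Total interest on Option B = 60 × $432.35 − $21,500 = $4,441.00.
Option B is lower by $2,963.64.

Option B by $2,964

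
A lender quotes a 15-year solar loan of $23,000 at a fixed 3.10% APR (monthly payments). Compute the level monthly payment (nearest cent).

Monthly rate = 3.1%/12 = 0.0025833; payment = 23,000 × 0.0025833 / (1 − (1+0.0025833)^−180) = $159.94.

$159.94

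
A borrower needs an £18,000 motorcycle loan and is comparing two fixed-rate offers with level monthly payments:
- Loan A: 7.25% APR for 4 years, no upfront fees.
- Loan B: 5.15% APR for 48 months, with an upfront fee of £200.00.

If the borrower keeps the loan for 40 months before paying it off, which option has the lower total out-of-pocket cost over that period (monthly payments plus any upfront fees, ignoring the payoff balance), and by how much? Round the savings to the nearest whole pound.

Loan B by £495

Loan A: at 7.25% the monthly rate is 0.0060417, so the payment is 18,000 × 0.0060417 / (1 − 1.0060417^−48) = £433.12.
Loan B: monthly rate = 5.15%/12 = 0.0042917; payment = 18,000 × 0.0042917 / (1 − (1+0.0042917)^−48) = £415.75.
Over 40 months: Loan A costs 40 × £433.12 = £17,324.80; Loan B costs 40 × £415.75 + £200.00 = £16,830.00.
Loan B is cheaper by £17,324.80 − £16,830.00 = £494.80.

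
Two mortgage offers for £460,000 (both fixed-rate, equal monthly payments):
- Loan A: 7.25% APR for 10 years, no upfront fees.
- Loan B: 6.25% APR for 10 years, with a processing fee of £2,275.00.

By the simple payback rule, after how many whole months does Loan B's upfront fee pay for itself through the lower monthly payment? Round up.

Loan A: monthly rate = 7.25%/12 = 0.0060417; payment = 460,000 × 0.0060417 / (1 − (1+0.0060417)^−120) = £5,400.45.
Loan B: at 6.25% the monthly rate is 0.0052083, so the payment is 460,000 × 0.0052083 / (1 − 1.0052083^−120) = £5,164.88.
Monthly savings = £5,400.45 − £5,164.88 = £235.57.
Break-even = £2,275.00 / £235.57 = 9.66 → 10 months.

10 months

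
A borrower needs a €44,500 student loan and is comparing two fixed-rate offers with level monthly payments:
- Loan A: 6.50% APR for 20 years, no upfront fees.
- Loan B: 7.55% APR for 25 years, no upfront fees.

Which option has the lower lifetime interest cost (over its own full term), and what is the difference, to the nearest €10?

Loan A by €19,460

Loan A: at 6.50% the monthly rate is 0.0054167, so the payment is 44,500 × 0.0054167 / (1 − 1.0054167^−240) = €331.78.
Total interest on Loan A = 240 × €331.78 − €44,500 = €35,127.20.
Loan B: at 7.55% the monthly rate is 0.0062917, so the payment is 44,500 × 0.0062917 / (1 − 1.0062917^−300) = €330.30.
Total interest on Loan B = 300 × €330.30 − €44,500 = €54,590.00.
Loan A is lower by €19,462.80.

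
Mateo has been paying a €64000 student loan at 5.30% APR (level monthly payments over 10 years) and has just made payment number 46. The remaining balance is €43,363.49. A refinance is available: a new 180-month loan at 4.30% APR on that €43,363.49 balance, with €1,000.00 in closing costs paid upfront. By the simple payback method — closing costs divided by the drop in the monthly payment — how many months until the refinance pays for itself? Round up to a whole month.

3 months

Current payment = 64,000 × 5.3%/12 / (1 − (1+0.0044167)^−120) = €688.24.
Refinanced payment = 43,363.49 × 0.0035833 / (1 − (1+0.0035833)^−180) = €327.31.
Monthly savings = €688.24 − €327.31 = €360.93.
Break-even = €1,000.00 / €360.93 = 2.77 → 3 months.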